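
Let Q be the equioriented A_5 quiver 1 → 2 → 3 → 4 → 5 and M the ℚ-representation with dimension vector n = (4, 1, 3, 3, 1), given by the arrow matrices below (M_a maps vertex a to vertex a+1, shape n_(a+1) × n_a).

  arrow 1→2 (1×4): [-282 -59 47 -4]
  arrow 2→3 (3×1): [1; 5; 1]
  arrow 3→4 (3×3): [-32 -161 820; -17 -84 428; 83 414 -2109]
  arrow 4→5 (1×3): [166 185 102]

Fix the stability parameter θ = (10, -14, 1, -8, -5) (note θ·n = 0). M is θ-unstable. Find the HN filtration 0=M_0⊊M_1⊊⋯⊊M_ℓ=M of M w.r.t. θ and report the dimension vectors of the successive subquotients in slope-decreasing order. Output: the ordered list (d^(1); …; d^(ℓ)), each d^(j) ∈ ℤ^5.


Interval decomposition of M: I[1,1]^3, I[1,5], I[3,4]^2.
HN type (ℓ=3): μ^(1)=10; μ^(2)=-16/5; μ^(3)=-7/2

((3, 0, 0, 0, 0); (1, 1, 1, 1, 1); (0, 0, 2, 2, 0))


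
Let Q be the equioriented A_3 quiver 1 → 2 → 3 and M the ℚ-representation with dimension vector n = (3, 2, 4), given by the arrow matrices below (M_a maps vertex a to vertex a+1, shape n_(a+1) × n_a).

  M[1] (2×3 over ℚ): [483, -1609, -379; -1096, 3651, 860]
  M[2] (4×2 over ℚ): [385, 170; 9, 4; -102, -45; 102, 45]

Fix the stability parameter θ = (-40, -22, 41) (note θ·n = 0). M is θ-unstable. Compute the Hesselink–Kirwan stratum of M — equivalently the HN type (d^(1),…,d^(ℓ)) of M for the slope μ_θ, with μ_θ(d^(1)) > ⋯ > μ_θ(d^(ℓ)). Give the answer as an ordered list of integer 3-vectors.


Via rank(M_{q-1}∘⋯∘M_p): M ≅ I[1,1], I[1,3]^2, I[3,3]^2.
μ_θ-semistable layers: μ^(1)=41; μ^(2)=-22; μ^(3)=-40

((0, 0, 4); (0, 2, 0); (3, 0, 0))


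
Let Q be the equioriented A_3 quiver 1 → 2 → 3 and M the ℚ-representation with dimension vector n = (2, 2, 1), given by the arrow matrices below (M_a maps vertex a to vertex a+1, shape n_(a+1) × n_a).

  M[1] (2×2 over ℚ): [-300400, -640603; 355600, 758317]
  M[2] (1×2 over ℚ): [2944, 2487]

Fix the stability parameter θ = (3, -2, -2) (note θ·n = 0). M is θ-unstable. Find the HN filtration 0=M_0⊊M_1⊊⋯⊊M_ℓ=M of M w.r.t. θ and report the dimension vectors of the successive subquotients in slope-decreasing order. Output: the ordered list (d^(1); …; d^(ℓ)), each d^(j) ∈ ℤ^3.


Interval decomposition of M: I[1,1], I[1,3], I[2,2].
HN type (ℓ=3): μ^(1)=3; μ^(2)=-1/3; μ^(3)=-2

((1, 0, 0); (1, 1, 1); (0, 1, 0))


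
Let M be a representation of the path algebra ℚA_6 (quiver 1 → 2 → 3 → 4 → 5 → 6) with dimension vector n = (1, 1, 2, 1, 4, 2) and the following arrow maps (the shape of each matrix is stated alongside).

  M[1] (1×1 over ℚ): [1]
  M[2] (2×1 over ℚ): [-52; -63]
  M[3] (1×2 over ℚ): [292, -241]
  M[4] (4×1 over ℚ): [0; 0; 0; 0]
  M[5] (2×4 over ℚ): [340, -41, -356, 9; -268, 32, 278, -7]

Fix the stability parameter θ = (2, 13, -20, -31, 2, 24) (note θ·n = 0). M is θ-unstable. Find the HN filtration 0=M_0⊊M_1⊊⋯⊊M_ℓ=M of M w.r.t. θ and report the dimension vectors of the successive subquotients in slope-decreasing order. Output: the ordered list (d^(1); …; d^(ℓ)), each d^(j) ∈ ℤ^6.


Barcode: M ≅ I[1,4], I[3,3], I[5,5]^2, I[5,6]^2. HN layers by μ_θ (4 steps, strictly decreasing):
  μ^(1)=24; μ^(2)=2; μ^(3)=-9; μ^(4)=-20

((0, 0, 0, 0, 0, 2); (0, 0, 0, 0, 4, 0); (1, 1, 1, 1, 0, 0); (0, 0, 1, 0, 0, 0))


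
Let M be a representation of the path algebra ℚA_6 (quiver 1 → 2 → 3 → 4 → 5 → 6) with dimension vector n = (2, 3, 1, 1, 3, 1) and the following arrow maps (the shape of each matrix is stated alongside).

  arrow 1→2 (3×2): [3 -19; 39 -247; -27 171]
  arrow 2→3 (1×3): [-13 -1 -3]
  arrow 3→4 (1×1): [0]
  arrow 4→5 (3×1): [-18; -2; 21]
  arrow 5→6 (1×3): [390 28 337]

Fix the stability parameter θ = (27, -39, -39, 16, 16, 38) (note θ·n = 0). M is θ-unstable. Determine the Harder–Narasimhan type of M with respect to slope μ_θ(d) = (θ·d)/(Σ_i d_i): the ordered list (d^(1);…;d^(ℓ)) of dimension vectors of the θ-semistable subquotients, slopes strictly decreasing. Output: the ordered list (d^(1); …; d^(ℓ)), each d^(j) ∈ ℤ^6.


Via rank(M_{q-1}∘⋯∘M_p): M ≅ I[1,1], I[1,3], I[2,2]^2, I[4,6], I[5,5]^2.
μ_θ-semistable layers: μ^(1)=38; μ^(2)=27; μ^(3)=16; μ^(4)=-17; μ^(5)=-39

((0, 0, 0, 0, 0, 1); (1, 0, 0, 0, 0, 0); (0, 0, 0, 1, 3, 0); (1, 1, 1, 0, 0, 0); (0, 2, 0, 0, 0, 0))


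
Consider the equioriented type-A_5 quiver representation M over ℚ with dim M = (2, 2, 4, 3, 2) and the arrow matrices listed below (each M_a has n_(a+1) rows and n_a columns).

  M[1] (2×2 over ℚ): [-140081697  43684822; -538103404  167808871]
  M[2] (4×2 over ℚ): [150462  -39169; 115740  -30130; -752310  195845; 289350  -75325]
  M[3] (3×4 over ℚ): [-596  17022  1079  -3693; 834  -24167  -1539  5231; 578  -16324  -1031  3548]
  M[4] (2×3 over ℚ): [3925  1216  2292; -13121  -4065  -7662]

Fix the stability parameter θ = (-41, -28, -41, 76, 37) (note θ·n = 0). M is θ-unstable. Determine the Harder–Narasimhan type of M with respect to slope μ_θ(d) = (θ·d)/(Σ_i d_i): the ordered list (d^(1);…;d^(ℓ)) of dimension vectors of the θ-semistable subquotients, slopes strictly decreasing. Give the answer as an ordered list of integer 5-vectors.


Via rank(M_{q-1}∘⋯∘M_p): M ≅ I[1,2], I[1,4], I[3,3], I[3,5]^2.
μ_θ-semistable layers: μ^(1)=76; μ^(2)=113/2; μ^(3)=-28; μ^(4)=-69/2; μ^(5)=-41

((0, 0, 0, 1, 0); (0, 0, 0, 2, 2); (0, 1, 0, 0, 0); (0, 1, 1, 0, 0); (2, 0, 3, 0, 0))


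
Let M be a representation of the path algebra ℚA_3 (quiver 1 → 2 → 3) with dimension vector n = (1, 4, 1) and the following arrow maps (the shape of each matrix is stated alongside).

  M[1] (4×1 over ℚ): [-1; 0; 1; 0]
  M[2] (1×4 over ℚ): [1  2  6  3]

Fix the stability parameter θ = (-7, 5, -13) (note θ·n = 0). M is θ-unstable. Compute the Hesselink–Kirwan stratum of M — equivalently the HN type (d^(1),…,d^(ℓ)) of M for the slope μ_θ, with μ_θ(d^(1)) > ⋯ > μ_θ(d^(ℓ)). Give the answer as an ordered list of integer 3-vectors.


Interval decomposition of M: I[1,3], I[2,2]^3.
HN type (ℓ=3): μ^(1)=5; μ^(2)=-4; μ^(3)=-7

((0, 3, 0); (0, 1, 1); (1, 0, 0))


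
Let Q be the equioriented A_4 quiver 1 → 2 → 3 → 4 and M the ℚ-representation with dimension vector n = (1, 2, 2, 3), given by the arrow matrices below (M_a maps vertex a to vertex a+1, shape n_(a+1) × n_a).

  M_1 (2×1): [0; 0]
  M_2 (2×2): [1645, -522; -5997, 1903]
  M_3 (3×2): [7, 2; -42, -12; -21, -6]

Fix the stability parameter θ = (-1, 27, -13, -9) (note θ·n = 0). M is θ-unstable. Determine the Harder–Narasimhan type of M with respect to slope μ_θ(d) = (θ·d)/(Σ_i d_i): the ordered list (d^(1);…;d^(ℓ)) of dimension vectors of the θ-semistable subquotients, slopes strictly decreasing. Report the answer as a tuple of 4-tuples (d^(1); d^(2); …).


Via rank(M_{q-1}∘⋯∘M_p): M ≅ I[1,1], I[2,3], I[2,4], I[4,4]^2.
μ_θ-semistable layers: μ^(1)=7; μ^(2)=5/3; μ^(3)=-1; μ^(4)=-9

((0, 1, 1, 0); (0, 1, 1, 1); (1, 0, 0, 0); (0, 0, 0, 2))


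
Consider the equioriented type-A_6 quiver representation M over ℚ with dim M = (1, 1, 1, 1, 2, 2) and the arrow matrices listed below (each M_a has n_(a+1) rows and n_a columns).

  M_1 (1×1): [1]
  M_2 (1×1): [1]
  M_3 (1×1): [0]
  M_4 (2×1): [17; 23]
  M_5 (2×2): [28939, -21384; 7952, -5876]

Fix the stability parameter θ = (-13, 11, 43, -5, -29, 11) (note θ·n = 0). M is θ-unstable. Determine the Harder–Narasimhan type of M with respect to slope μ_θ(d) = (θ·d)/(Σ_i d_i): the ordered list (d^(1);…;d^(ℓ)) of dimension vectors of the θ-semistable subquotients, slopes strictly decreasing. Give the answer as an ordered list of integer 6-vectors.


Barcode: M ≅ I[1,3], I[4,6], I[5,6]. HN layers by μ_θ (5 steps, strictly decreasing):
  μ^(1)=43; μ^(2)=11; μ^(3)=-13; μ^(4)=-17; μ^(5)=-29

((0, 0, 1, 0, 0, 0); (0, 1, 0, 0, 0, 2); (1, 0, 0, 0, 0, 0); (0, 0, 0, 1, 1, 0); (0, 0, 0, 0, 1, 0))


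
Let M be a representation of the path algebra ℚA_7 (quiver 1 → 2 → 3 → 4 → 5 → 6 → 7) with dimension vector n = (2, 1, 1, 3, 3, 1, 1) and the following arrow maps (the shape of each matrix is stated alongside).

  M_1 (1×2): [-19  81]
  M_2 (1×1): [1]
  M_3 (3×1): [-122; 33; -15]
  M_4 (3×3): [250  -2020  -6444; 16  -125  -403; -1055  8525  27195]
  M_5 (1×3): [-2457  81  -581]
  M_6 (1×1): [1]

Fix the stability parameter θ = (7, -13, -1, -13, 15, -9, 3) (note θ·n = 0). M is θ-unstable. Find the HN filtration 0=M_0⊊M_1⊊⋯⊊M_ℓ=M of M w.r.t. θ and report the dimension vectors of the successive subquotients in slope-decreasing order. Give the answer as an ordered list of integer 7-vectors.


Via rank(M_{q-1}∘⋯∘M_p): M ≅ I[1,1], I[1,7], I[4,4], I[4,5], I[5,5].
μ_θ-semistable layers: μ^(1)=15; μ^(2)=7; μ^(3)=3; μ^(4)=-5; μ^(5)=-13

((0, 0, 0, 0, 2, 0, 0); (1, 0, 0, 0, 0, 0, 0); (0, 0, 0, 0, 1, 1, 1); (1, 1, 1, 1, 0, 0, 0); (0, 0, 0, 2, 0, 0, 0))


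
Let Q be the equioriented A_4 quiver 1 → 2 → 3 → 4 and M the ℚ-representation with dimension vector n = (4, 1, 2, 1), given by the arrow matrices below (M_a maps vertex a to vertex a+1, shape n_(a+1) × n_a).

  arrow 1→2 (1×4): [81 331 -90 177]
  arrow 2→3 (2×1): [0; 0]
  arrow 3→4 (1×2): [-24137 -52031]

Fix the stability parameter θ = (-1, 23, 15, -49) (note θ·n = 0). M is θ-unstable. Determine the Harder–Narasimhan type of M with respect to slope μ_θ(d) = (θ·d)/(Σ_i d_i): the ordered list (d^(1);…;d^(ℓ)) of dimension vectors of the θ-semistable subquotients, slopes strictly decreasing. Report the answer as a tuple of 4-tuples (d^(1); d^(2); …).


Via rank(M_{q-1}∘⋯∘M_p): M ≅ I[1,1]^3, I[1,2], I[3,3], I[3,4].
μ_θ-semistable layers: μ^(1)=23; μ^(2)=15; μ^(3)=-1; μ^(4)=-17

((0, 1, 0, 0); (0, 0, 1, 0); (4, 0, 0, 0); (0, 0, 1, 1))


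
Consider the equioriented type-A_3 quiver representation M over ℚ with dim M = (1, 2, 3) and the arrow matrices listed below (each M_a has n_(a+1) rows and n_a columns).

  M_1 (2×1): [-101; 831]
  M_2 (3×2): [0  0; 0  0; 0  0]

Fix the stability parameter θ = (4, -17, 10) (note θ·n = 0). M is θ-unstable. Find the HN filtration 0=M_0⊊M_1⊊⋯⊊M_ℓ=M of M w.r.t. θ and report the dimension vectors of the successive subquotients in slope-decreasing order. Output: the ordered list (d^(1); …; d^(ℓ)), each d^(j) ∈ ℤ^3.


Barcode: M ≅ I[1,2], I[2,2], I[3,3]^3. HN layers by μ_θ (3 steps, strictly decreasing):
  μ^(1)=10; μ^(2)=-13/2; μ^(3)=-17

((0, 0, 3); (1, 1, 0); (0, 1, 0))


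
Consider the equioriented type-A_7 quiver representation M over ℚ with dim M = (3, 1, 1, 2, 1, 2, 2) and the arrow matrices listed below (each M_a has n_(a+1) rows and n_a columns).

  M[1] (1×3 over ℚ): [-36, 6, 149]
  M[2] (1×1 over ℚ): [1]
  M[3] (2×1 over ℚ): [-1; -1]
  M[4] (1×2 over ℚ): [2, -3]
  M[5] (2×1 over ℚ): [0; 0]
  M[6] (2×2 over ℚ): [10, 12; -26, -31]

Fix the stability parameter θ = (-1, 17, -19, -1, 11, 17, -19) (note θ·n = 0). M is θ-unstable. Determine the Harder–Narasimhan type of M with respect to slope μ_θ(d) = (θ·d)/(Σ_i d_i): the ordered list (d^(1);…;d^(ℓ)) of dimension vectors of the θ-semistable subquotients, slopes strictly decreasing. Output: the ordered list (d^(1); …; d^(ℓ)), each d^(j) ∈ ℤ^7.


Via rank(M_{q-1}∘⋯∘M_p): M ≅ I[1,1]^2, I[1,5], I[4,4], I[6,7]^2.
μ_θ-semistable layers: μ^(1)=11; μ^(2)=-1

((0, 0, 0, 0, 1, 0, 0); (3, 1, 1, 2, 0, 2, 2))


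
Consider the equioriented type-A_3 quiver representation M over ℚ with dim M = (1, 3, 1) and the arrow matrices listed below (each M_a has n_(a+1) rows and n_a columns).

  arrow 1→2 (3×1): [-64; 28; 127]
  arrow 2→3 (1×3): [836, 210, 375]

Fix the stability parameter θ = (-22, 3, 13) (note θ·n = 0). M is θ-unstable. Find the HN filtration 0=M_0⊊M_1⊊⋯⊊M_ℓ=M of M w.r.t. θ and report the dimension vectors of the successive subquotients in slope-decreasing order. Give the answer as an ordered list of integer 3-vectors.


Barcode: M ≅ I[1,3], I[2,2]^2. HN layers by μ_θ (3 steps, strictly decreasing):
  μ^(1)=13; μ^(2)=3; μ^(3)=-22

((0, 0, 1); (0, 3, 0); (1, 0, 0))


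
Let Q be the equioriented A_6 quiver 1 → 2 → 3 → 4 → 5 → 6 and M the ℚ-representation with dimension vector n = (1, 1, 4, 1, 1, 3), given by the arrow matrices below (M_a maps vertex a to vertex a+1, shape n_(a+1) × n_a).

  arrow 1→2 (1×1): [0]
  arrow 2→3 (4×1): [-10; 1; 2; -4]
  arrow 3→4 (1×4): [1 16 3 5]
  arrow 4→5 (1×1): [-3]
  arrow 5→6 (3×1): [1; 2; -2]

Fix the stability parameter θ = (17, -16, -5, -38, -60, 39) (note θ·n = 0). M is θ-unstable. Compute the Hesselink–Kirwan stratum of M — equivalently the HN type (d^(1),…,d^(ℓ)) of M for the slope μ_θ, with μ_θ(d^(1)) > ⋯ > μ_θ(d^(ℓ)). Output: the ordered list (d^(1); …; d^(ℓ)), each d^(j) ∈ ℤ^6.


Via rank(M_{q-1}∘⋯∘M_p): M ≅ I[1,1], I[2,6], I[3,3]^3, I[6,6]^2.
μ_θ-semistable layers: μ^(1)=39; μ^(2)=17; μ^(3)=-5; μ^(4)=-119/4

((0, 0, 0, 0, 0, 3); (1, 0, 0, 0, 0, 0); (0, 0, 3, 0, 0, 0); (0, 1, 1, 1, 1, 0))


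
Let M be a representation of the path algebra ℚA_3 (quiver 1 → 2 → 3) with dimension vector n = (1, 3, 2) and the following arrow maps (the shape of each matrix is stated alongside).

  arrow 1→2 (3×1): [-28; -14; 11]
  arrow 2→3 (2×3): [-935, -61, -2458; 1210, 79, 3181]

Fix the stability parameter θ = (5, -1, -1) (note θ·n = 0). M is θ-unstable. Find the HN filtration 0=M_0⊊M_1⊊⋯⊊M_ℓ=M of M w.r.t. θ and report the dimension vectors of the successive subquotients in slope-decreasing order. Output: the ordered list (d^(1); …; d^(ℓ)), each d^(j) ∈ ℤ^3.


Interval decomposition of M: I[1,3], I[2,2], I[2,3].
HN type (ℓ=2): μ^(1)=1; μ^(2)=-1

((1, 1, 1); (0, 2, 1))


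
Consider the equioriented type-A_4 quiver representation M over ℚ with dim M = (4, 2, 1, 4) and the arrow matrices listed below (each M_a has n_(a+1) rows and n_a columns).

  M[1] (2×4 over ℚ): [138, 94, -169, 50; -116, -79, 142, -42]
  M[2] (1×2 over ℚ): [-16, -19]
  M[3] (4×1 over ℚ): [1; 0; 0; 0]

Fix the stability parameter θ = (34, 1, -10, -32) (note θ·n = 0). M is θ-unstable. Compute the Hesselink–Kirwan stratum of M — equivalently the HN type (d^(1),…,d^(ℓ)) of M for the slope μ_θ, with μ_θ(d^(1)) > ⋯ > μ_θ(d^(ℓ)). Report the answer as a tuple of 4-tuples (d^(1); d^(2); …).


Interval decomposition of M: I[1,1]^2, I[1,2], I[1,4], I[4,4]^3.
HN type (ℓ=4): μ^(1)=34; μ^(2)=35/2; μ^(3)=-7/4; μ^(4)=-32

((2, 0, 0, 0); (1, 1, 0, 0); (1, 1, 1, 1); (0, 0, 0, 3))


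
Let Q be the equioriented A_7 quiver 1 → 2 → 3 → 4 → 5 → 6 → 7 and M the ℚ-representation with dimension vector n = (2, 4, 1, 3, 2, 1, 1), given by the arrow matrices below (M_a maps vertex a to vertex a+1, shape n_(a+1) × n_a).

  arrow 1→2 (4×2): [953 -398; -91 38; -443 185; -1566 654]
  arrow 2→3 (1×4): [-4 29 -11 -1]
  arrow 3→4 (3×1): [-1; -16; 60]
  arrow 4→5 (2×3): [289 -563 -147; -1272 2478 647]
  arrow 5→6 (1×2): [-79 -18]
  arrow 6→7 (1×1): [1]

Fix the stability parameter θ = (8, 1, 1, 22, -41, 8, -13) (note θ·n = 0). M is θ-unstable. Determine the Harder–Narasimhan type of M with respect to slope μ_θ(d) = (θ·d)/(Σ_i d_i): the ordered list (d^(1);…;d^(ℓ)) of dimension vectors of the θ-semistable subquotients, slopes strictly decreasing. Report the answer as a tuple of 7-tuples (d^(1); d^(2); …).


Via rank(M_{q-1}∘⋯∘M_p): M ≅ I[1,2], I[1,7], I[2,2]^2, I[4,4], I[4,5].
μ_θ-semistable layers: μ^(1)=22; μ^(2)=9/2; μ^(3)=1; μ^(4)=-2; μ^(5)=-19/2

((0, 0, 0, 1, 0, 0, 0); (1, 1, 0, 0, 0, 0, 0); (0, 2, 0, 0, 0, 0, 0); (1, 1, 1, 1, 1, 1, 1); (0, 0, 0, 1, 1, 0, 0))


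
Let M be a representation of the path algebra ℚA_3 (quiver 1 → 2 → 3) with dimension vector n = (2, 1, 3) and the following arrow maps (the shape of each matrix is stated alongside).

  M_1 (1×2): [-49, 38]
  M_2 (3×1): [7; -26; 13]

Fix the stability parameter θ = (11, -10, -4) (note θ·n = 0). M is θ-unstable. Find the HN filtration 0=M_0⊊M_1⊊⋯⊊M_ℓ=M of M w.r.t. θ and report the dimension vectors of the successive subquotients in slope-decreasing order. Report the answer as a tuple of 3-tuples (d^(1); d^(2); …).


Barcode: M ≅ I[1,1], I[1,3], I[3,3]^2. HN layers by μ_θ (3 steps, strictly decreasing):
  μ^(1)=11; μ^(2)=-1; μ^(3)=-4

((1, 0, 0); (1, 1, 1); (0, 0, 2))


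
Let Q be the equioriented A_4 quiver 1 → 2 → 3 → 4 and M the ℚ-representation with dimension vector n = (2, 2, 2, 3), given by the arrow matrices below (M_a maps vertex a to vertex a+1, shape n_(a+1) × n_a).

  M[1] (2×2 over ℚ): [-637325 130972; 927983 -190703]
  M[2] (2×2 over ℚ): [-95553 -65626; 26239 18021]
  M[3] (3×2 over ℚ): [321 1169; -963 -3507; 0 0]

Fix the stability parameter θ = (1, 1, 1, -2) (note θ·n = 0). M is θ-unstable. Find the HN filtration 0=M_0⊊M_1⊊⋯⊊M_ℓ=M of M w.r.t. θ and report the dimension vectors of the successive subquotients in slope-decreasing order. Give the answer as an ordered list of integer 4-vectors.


Barcode: M ≅ I[1,3], I[1,4], I[4,4]^2. HN layers by μ_θ (3 steps, strictly decreasing):
  μ^(1)=1; μ^(2)=1/4; μ^(3)=-2

((1, 1, 1, 0); (1, 1, 1, 1); (0, 0, 0, 2))


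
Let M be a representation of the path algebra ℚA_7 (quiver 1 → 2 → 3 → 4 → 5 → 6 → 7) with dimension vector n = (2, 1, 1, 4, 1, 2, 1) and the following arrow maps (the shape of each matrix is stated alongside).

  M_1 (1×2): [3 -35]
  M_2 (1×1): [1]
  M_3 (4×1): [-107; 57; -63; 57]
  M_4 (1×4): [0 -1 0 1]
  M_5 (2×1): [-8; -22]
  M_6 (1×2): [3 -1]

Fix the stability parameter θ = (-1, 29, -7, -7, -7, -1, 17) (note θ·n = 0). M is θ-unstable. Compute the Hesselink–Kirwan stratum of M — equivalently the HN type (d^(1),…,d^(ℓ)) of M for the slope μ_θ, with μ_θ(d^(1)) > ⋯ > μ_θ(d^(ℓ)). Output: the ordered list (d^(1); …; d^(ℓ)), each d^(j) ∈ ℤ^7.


Interval decomposition of M: I[1,1], I[1,4], I[4,4]^2, I[4,7], I[6,6].
HN type (ℓ=4): μ^(1)=17; μ^(2)=5; μ^(3)=-1; μ^(4)=-7

((0, 0, 0, 0, 0, 0, 1); (0, 1, 1, 1, 0, 0, 0); (2, 0, 0, 0, 0, 2, 0); (0, 0, 0, 3, 1, 0, 0))


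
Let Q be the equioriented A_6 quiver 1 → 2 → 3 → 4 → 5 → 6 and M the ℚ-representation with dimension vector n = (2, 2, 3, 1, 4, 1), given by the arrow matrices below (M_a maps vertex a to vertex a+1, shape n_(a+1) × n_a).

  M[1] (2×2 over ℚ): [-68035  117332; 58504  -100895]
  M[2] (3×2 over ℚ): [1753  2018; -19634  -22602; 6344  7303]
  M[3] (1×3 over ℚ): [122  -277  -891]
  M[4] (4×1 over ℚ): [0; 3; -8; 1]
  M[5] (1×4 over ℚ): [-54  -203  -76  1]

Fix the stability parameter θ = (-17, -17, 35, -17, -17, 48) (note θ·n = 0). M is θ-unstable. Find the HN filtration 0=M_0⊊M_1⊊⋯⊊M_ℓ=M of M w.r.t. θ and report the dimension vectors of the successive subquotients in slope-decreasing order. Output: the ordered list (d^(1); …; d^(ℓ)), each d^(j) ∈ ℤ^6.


Barcode: M ≅ I[1,3], I[1,5], I[3,3], I[5,5]^2, I[5,6]. HN layers by μ_θ (4 steps, strictly decreasing):
  μ^(1)=48; μ^(2)=35; μ^(3)=1/3; μ^(4)=-17

((0, 0, 0, 0, 0, 1); (0, 0, 2, 0, 0, 0); (0, 0, 1, 1, 1, 0); (2, 2, 0, 0, 3, 0))


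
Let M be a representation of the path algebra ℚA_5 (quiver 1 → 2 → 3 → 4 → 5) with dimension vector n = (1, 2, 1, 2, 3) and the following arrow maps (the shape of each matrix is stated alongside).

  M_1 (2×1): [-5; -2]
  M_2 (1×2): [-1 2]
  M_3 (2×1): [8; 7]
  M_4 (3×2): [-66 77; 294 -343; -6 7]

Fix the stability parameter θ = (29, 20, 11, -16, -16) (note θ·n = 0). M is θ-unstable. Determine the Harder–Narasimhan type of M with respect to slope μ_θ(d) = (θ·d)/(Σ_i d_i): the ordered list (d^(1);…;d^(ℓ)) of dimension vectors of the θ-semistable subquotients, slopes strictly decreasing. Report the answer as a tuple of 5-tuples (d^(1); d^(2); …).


Barcode: M ≅ I[1,5], I[2,2], I[4,4], I[5,5]^2. HN layers by μ_θ (3 steps, strictly decreasing):
  μ^(1)=20; μ^(2)=28/5; μ^(3)=-16

((0, 1, 0, 0, 0); (1, 1, 1, 1, 1); (0, 0, 0, 1, 2))


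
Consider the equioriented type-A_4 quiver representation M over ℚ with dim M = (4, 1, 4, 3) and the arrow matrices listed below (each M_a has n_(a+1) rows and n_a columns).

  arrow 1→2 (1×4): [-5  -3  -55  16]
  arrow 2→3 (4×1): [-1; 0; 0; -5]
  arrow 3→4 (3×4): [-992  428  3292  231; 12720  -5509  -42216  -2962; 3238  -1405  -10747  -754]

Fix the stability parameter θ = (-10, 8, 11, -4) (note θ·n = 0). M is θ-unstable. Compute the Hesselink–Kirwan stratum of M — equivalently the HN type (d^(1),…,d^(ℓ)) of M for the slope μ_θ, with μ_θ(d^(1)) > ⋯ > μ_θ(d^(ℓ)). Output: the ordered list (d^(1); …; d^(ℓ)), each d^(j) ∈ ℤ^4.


Via rank(M_{q-1}∘⋯∘M_p): M ≅ I[1,1]^3, I[1,4], I[3,3], I[3,4]^2.
μ_θ-semistable layers: μ^(1)=11; μ^(2)=5; μ^(3)=7/2; μ^(4)=-10

((0, 0, 1, 0); (0, 1, 1, 1); (0, 0, 2, 2); (4, 0, 0, 0))


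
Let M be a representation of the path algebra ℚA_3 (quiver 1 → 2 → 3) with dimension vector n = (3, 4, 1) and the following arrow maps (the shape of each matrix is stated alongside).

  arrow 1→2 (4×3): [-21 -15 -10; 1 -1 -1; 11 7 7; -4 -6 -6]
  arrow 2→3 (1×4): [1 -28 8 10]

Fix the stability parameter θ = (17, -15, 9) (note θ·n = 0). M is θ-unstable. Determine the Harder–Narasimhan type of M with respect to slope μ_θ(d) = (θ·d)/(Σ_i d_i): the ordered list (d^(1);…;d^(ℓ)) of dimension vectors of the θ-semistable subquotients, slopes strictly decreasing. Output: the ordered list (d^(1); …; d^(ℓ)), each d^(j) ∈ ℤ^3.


Via rank(M_{q-1}∘⋯∘M_p): M ≅ I[1,2]^2, I[1,3], I[2,2].
μ_θ-semistable layers: μ^(1)=9; μ^(2)=1; μ^(3)=-15

((0, 0, 1); (3, 3, 0); (0, 1, 0))


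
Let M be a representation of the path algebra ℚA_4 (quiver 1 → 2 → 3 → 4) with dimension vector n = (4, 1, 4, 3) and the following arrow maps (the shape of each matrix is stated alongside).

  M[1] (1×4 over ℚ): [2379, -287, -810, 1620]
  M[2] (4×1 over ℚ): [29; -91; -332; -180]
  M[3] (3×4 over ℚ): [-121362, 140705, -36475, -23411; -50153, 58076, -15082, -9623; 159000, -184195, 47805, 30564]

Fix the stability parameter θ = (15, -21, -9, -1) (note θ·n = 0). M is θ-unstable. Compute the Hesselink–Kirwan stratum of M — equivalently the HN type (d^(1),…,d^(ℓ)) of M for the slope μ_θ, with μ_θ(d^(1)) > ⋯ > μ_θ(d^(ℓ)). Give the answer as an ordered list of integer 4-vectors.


Via rank(M_{q-1}∘⋯∘M_p): M ≅ I[1,1]^3, I[1,4], I[3,3], I[3,4]^2.
μ_θ-semistable layers: μ^(1)=15; μ^(2)=-1; μ^(3)=-5; μ^(4)=-9

((3, 0, 0, 0); (0, 0, 0, 3); (1, 1, 1, 0); (0, 0, 3, 0))


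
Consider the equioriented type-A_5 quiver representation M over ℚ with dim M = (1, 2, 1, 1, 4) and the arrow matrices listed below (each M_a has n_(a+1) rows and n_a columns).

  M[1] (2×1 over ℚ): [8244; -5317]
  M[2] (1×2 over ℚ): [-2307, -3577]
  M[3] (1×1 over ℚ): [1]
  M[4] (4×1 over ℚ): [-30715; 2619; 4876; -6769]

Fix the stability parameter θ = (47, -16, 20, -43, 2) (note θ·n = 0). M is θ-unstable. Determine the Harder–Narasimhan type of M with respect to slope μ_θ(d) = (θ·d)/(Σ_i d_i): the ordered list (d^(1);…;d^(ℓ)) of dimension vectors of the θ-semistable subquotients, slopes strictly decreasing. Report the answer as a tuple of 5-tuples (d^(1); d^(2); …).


Interval decomposition of M: I[1,5], I[2,2], I[5,5]^3.
HN type (ℓ=2): μ^(1)=2; μ^(2)=-16

((1, 1, 1, 1, 4); (0, 1, 0, 0, 0))


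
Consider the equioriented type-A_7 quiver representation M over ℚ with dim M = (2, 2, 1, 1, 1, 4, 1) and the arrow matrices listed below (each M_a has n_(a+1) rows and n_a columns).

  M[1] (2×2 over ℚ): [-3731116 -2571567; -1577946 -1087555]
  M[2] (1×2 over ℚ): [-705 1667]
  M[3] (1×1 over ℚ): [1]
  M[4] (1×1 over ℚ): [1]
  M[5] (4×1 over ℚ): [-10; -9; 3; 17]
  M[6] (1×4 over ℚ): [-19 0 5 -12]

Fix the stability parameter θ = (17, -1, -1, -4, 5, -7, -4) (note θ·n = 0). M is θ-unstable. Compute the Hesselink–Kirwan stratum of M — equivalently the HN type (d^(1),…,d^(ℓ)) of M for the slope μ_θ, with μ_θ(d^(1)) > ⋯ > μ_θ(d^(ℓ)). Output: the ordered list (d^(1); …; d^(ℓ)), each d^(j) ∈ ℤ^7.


Barcode: M ≅ I[1,2], I[1,7], I[6,6]^3. HN layers by μ_θ (3 steps, strictly decreasing):
  μ^(1)=8; μ^(2)=5/7; μ^(3)=-7

((1, 1, 0, 0, 0, 0, 0); (1, 1, 1, 1, 1, 1, 1); (0, 0, 0, 0, 0, 3, 0))


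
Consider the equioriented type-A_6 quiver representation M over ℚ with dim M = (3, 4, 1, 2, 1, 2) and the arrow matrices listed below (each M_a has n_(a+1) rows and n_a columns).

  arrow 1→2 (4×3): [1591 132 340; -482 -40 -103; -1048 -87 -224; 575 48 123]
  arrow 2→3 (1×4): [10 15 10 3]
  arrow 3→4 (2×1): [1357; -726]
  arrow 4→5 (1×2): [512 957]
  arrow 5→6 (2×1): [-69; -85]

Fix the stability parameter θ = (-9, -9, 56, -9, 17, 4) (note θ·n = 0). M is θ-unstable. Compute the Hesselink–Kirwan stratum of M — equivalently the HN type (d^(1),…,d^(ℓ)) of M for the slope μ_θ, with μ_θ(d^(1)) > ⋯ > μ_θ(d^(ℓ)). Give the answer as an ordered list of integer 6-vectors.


Via rank(M_{q-1}∘⋯∘M_p): M ≅ I[1,2]^2, I[1,6], I[2,2], I[4,4], I[6,6].
μ_θ-semistable layers: μ^(1)=17; μ^(2)=4; μ^(3)=-9

((0, 0, 1, 1, 1, 1); (0, 0, 0, 0, 0, 1); (3, 4, 0, 1, 0, 0))


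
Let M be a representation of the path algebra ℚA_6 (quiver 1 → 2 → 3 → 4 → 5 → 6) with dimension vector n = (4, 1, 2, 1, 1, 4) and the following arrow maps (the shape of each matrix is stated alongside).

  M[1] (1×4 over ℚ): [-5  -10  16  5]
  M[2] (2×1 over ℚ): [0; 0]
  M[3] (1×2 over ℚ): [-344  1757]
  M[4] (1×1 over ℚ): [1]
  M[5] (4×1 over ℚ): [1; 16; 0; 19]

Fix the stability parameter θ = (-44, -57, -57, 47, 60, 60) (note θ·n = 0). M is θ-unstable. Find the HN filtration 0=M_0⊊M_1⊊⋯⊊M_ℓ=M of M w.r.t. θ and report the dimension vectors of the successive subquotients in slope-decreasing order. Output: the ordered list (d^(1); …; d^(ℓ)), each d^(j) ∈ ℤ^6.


Via rank(M_{q-1}∘⋯∘M_p): M ≅ I[1,1]^3, I[1,2], I[3,3], I[3,6], I[6,6]^3.
μ_θ-semistable layers: μ^(1)=60; μ^(2)=47; μ^(3)=-44; μ^(4)=-101/2; μ^(5)=-57

((0, 0, 0, 0, 1, 4); (0, 0, 0, 1, 0, 0); (3, 0, 0, 0, 0, 0); (1, 1, 0, 0, 0, 0); (0, 0, 2, 0, 0, 0))


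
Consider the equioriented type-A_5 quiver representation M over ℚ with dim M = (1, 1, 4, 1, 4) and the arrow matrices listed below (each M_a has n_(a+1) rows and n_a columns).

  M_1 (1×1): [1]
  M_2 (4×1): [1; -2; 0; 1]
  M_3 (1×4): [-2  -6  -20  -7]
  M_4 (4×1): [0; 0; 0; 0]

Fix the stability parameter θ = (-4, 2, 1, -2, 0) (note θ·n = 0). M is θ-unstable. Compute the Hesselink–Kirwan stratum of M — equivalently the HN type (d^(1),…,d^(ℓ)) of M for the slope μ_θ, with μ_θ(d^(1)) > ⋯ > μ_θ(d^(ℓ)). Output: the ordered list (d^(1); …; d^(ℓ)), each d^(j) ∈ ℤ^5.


Via rank(M_{q-1}∘⋯∘M_p): M ≅ I[1,4], I[3,3]^3, I[5,5]^4.
μ_θ-semistable layers: μ^(1)=1; μ^(2)=1/3; μ^(3)=0; μ^(4)=-4

((0, 0, 3, 0, 0); (0, 1, 1, 1, 0); (0, 0, 0, 0, 4); (1, 0, 0, 0, 0))


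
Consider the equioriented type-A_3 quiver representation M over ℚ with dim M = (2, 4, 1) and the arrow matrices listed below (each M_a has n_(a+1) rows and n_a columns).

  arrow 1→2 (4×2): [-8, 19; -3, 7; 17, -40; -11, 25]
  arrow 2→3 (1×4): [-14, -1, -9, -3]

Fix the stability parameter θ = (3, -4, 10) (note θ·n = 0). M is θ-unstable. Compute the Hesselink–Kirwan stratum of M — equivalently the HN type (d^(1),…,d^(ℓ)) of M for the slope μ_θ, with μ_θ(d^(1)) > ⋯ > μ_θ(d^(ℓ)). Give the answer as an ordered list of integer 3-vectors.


Via rank(M_{q-1}∘⋯∘M_p): M ≅ I[1,2], I[1,3], I[2,2]^2.
μ_θ-semistable layers: μ^(1)=10; μ^(2)=-1/2; μ^(3)=-4

((0, 0, 1); (2, 2, 0); (0, 2, 0))


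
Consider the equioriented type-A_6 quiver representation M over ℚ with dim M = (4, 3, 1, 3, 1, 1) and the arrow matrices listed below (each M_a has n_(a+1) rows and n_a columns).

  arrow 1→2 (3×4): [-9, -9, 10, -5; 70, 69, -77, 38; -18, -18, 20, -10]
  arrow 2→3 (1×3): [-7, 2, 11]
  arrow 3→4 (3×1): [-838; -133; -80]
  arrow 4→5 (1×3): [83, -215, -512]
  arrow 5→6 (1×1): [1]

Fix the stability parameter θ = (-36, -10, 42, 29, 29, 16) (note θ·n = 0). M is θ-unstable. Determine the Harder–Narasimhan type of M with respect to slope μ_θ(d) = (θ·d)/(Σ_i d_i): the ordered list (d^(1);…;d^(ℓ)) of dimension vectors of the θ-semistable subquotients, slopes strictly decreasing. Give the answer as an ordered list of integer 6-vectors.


Via rank(M_{q-1}∘⋯∘M_p): M ≅ I[1,1]^2, I[1,2], I[1,6], I[2,2], I[4,4]^2.
μ_θ-semistable layers: μ^(1)=29; μ^(2)=-10; μ^(3)=-36

((0, 0, 1, 3, 1, 1); (0, 3, 0, 0, 0, 0); (4, 0, 0, 0, 0, 0))


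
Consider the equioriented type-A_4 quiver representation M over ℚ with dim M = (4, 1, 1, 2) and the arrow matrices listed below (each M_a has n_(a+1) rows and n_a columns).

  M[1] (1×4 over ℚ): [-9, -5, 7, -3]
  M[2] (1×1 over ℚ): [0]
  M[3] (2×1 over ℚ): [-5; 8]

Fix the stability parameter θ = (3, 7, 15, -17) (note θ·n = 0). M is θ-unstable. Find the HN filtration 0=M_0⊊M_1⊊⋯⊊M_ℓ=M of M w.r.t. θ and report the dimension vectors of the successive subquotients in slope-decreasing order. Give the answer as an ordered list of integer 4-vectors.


Via rank(M_{q-1}∘⋯∘M_p): M ≅ I[1,1]^3, I[1,2], I[3,4], I[4,4].
μ_θ-semistable layers: μ^(1)=7; μ^(2)=3; μ^(3)=-1; μ^(4)=-17

((0, 1, 0, 0); (4, 0, 0, 0); (0, 0, 1, 1); (0, 0, 0, 1))


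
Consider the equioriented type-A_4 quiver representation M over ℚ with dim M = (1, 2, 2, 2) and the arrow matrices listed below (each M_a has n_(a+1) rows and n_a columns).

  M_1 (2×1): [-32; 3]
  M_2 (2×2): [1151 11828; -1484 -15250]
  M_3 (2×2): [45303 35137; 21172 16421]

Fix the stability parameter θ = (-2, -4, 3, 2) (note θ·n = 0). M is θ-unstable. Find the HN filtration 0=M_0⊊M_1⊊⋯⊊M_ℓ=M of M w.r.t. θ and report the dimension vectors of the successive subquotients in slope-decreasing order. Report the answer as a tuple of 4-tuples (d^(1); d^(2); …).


Barcode: M ≅ I[1,4], I[2,4]. HN layers by μ_θ (3 steps, strictly decreasing):
  μ^(1)=5/2; μ^(2)=-3; μ^(3)=-4

((0, 0, 2, 2); (1, 1, 0, 0); (0, 1, 0, 0))


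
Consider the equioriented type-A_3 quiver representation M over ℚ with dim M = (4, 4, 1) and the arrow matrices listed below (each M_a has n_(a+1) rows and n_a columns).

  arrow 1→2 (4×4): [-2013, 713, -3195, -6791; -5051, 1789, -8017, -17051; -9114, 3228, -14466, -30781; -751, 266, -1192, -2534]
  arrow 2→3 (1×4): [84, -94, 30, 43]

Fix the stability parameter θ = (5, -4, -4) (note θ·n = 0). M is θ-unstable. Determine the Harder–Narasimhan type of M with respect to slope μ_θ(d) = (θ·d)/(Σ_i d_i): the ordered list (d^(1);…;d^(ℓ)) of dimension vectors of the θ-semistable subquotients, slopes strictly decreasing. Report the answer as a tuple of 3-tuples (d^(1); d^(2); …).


Barcode: M ≅ I[1,2]^3, I[1,3]. HN layers by μ_θ (2 steps, strictly decreasing):
  μ^(1)=1/2; μ^(2)=-1

((3, 3, 0); (1, 1, 1))


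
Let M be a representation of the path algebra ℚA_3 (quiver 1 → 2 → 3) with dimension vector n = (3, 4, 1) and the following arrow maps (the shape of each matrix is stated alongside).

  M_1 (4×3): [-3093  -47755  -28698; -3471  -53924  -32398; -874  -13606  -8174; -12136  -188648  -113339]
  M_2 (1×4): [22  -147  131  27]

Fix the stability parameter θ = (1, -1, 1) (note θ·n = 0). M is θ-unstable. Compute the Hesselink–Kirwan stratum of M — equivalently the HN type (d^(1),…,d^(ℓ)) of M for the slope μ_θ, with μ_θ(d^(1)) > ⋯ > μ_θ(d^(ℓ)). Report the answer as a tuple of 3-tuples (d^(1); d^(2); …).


Interval decomposition of M: I[1,2]^2, I[1,3], I[2,2].
HN type (ℓ=3): μ^(1)=1; μ^(2)=0; μ^(3)=-1

((0, 0, 1); (3, 3, 0); (0, 1, 0))


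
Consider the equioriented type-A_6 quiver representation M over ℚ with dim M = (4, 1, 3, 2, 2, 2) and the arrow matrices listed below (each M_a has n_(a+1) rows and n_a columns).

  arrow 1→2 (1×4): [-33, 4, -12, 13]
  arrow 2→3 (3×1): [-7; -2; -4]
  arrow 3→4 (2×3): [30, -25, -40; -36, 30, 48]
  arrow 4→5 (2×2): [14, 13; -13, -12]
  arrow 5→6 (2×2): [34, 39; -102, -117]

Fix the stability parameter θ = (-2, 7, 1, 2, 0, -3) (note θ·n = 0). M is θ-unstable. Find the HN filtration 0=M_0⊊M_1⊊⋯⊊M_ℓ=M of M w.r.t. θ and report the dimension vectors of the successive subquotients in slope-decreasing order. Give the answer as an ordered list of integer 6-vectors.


Interval decomposition of M: I[1,1]^3, I[1,3], I[3,3], I[3,6], I[4,5], I[6,6].
HN type (ℓ=5): μ^(1)=4; μ^(2)=1; μ^(3)=0; μ^(4)=-2; μ^(5)=-3

((0, 1, 1, 0, 0, 0); (0, 0, 1, 1, 1, 0); (0, 0, 1, 1, 1, 1); (4, 0, 0, 0, 0, 0); (0, 0, 0, 0, 0, 1))


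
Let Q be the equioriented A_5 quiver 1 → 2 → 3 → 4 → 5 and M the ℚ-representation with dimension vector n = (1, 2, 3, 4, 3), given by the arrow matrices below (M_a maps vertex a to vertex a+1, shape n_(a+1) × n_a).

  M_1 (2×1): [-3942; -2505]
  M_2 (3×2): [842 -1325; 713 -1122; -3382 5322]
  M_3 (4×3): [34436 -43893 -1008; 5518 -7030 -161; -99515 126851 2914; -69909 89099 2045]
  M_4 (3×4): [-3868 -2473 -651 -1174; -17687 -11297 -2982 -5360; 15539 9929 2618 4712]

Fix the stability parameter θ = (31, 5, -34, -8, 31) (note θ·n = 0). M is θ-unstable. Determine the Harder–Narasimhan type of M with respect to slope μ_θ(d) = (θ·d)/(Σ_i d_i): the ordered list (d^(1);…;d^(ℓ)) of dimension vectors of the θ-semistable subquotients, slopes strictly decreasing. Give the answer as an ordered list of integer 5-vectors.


Barcode: M ≅ I[1,5], I[2,5], I[3,4], I[4,4], I[5,5]. HN layers by μ_θ (5 steps, strictly decreasing):
  μ^(1)=31; μ^(2)=-3/2; μ^(3)=-8; μ^(4)=-29/2; μ^(5)=-34

((0, 0, 0, 0, 3); (1, 1, 1, 1, 0); (0, 0, 0, 3, 0); (0, 1, 1, 0, 0); (0, 0, 1, 0, 0))


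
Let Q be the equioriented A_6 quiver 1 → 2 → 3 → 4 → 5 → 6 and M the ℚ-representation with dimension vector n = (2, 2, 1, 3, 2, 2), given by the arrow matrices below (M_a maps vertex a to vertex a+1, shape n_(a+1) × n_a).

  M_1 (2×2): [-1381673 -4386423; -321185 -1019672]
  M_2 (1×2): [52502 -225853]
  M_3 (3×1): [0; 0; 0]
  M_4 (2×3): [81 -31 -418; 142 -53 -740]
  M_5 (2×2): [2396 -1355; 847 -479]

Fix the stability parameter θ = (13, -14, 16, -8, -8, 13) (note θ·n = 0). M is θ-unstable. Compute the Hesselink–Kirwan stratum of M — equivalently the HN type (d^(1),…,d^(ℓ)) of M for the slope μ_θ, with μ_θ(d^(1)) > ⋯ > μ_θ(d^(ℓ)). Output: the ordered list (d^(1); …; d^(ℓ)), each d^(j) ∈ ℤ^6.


Interval decomposition of M: I[1,2], I[1,3], I[4,4], I[4,6]^2.
HN type (ℓ=4): μ^(1)=16; μ^(2)=13; μ^(3)=-1/2; μ^(4)=-8

((0, 0, 1, 0, 0, 0); (0, 0, 0, 0, 0, 2); (2, 2, 0, 0, 0, 0); (0, 0, 0, 3, 2, 0))


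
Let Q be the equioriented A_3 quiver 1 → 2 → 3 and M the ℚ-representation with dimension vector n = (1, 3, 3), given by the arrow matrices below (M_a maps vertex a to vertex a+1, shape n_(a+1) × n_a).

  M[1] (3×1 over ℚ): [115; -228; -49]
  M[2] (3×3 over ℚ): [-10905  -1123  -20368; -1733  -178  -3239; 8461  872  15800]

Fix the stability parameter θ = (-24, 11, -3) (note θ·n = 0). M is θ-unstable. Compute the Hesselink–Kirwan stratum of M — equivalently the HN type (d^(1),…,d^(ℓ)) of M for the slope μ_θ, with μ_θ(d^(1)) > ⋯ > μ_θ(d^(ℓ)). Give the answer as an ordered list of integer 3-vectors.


Via rank(M_{q-1}∘⋯∘M_p): M ≅ I[1,3], I[2,3]^2.
μ_θ-semistable layers: μ^(1)=4; μ^(2)=-24

((0, 3, 3); (1, 0, 0))


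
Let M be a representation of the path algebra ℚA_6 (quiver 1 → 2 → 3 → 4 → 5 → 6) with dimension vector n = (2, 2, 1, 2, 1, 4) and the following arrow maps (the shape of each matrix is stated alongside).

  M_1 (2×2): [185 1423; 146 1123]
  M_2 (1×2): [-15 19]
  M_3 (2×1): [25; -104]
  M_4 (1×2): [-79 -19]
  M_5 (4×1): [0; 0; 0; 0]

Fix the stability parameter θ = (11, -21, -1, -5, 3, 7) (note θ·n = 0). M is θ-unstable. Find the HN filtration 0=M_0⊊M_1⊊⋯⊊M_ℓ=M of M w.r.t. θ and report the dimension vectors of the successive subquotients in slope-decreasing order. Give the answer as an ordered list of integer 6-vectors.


Via rank(M_{q-1}∘⋯∘M_p): M ≅ I[1,2], I[1,5], I[4,4], I[6,6]^4.
μ_θ-semistable layers: μ^(1)=7; μ^(2)=3; μ^(3)=-3; μ^(4)=-5

((0, 0, 0, 0, 0, 4); (0, 0, 0, 0, 1, 0); (0, 0, 1, 1, 0, 0); (2, 2, 0, 1, 0, 0))


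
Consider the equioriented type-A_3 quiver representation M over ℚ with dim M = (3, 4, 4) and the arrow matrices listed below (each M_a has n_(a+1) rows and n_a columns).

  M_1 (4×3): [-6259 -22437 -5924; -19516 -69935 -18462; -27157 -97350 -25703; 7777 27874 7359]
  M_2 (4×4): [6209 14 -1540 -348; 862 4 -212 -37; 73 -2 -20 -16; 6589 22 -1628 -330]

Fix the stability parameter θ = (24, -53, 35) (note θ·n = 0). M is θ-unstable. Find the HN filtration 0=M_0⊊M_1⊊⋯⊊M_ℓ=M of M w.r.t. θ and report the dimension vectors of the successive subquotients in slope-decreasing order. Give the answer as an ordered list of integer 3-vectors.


Interval decomposition of M: I[1,2], I[1,3]^2, I[2,2], I[3,3]^2.
HN type (ℓ=3): μ^(1)=35; μ^(2)=-29/2; μ^(3)=-53

((0, 0, 4); (3, 3, 0); (0, 1, 0))


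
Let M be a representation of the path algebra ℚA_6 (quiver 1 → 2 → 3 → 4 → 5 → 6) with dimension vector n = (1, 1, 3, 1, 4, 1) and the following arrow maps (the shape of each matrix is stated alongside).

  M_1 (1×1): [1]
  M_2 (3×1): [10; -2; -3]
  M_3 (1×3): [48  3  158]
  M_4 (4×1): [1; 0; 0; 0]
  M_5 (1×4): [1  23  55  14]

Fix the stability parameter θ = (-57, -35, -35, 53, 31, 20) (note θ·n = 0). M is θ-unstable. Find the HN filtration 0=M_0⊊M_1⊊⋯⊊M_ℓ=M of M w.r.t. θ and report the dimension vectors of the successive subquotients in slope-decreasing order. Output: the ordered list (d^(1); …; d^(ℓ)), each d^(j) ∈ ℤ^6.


Barcode: M ≅ I[1,3], I[3,3], I[3,6], I[5,5]^3. HN layers by μ_θ (4 steps, strictly decreasing):
  μ^(1)=104/3; μ^(2)=31; μ^(3)=-35; μ^(4)=-57

((0, 0, 0, 1, 1, 1); (0, 0, 0, 0, 3, 0); (0, 1, 3, 0, 0, 0); (1, 0, 0, 0, 0, 0))


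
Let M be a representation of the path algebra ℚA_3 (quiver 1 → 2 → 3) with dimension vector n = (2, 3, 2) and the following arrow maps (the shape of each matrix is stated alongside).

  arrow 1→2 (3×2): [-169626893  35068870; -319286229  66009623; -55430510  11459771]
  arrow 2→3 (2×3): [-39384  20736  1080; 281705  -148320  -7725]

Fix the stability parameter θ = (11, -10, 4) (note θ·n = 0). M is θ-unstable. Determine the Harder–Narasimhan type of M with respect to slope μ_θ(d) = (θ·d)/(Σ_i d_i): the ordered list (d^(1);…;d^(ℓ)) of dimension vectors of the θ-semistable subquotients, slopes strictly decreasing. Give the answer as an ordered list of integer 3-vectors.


Barcode: M ≅ I[1,2], I[1,3], I[2,2], I[3,3]. HN layers by μ_θ (3 steps, strictly decreasing):
  μ^(1)=4; μ^(2)=1/2; μ^(3)=-10

((0, 0, 2); (2, 2, 0); (0, 1, 0))


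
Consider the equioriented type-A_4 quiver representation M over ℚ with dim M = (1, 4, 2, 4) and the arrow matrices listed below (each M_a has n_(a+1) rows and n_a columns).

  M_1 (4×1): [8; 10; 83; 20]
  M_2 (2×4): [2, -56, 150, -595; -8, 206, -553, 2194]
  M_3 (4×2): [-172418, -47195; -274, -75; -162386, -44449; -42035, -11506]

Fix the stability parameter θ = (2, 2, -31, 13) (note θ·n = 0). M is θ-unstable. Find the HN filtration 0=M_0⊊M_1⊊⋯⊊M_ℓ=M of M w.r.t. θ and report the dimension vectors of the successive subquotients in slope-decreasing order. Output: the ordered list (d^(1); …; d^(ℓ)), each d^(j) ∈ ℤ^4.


Interval decomposition of M: I[1,4], I[2,2]^2, I[2,4], I[4,4]^2.
HN type (ℓ=4): μ^(1)=13; μ^(2)=2; μ^(3)=-9; μ^(4)=-29/2

((0, 0, 0, 4); (0, 2, 0, 0); (1, 1, 1, 0); (0, 1, 1, 0))
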